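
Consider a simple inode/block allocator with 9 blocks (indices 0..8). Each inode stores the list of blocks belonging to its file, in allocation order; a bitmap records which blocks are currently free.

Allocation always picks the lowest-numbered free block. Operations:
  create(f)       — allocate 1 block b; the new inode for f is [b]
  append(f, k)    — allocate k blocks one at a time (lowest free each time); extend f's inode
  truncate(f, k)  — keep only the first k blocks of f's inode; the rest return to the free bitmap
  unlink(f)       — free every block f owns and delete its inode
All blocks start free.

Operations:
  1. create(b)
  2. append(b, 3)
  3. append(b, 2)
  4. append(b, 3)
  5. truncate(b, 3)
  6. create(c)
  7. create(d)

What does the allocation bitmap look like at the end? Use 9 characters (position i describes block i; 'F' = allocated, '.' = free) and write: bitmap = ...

[1] create(b) — b=0 (map F........)
[2] append(b, 3) — b=0,1,2,3 (map FFFF.....)
[3] append(b, 2) — b=0,1,2,3,4,5 (map FFFFFF...)
[4] append(b, 3) — b=0,1,2,3,4,5,6,7,8 (map FFFFFFFFF)
[5] truncate(b, 3) — b=0,1,2 (map FFF......)
[6] create(c) — b=0,1,2 c=3 (map FFFF.....)
[7] create(d) — b=0,1,2 c=3 d=4 (map FFFFF....)

bitmap = FFFFF....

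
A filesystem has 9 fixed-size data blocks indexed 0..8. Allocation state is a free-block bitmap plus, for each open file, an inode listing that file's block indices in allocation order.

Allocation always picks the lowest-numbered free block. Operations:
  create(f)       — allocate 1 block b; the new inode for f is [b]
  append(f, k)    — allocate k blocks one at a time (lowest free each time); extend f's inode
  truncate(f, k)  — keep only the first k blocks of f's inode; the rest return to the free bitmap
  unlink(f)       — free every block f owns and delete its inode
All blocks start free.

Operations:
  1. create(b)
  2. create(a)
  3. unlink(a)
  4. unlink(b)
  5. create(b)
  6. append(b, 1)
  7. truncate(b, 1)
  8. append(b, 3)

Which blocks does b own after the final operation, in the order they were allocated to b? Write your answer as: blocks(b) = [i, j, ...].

blocks(b) = [0, 1, 2, 3]

create(b): bitmap=F........ | b=[0]
create(a): bitmap=FF....... | a=[1] b=[0]
unlink(a): bitmap=F........ | b=[0]
unlink(b): bitmap=......... | 
create(b): bitmap=F........ | b=[0]
append(b, 1): bitmap=FF....... | b=[0, 1]
truncate(b, 1): bitmap=F........ | b=[0]
append(b, 3): bitmap=FFFF..... | b=[0, 1, 2, 3]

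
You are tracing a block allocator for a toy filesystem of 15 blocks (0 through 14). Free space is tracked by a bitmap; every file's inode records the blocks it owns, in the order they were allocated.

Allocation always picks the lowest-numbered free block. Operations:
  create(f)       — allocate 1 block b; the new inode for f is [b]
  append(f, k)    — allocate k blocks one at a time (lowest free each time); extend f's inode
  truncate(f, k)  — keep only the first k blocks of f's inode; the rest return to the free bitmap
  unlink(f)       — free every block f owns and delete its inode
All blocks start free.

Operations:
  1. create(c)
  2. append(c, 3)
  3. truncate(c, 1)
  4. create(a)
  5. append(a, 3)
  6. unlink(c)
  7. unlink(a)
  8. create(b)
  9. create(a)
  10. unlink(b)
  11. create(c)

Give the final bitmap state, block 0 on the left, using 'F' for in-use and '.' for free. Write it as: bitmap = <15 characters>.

bitmap = FF.............

[1] create(c) — c=0 (map F..............)
[2] append(c, 3) — c=0,1,2,3 (map FFFF...........)
[3] truncate(c, 1) — c=0 (map F..............)
[4] create(a) — a=1 c=0 (map FF.............)
[5] append(a, 3) — a=1,2,3,4 c=0 (map FFFFF..........)
[6] unlink(c) — a=1,2,3,4 (map .FFFF..........)
[7] unlink(a) —  (map ...............)
[8] create(b) — b=0 (map F..............)
[9] create(a) — a=1 b=0 (map FF.............)
[10] unlink(b) — a=1 (map .F.............)
[11] create(c) — a=1 c=0 (map FF.............)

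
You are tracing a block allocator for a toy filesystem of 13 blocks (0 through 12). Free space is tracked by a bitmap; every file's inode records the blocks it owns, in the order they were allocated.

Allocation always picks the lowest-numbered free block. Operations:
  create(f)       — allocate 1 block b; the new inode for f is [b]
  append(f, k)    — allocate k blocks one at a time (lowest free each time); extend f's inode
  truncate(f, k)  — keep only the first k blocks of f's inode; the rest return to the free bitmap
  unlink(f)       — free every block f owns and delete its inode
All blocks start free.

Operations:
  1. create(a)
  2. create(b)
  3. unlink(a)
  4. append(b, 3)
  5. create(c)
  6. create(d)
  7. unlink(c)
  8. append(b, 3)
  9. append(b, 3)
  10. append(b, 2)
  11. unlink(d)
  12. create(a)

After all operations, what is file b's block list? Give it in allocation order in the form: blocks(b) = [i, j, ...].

after create(a) → a:[0]  free=[F............]
after create(b) → a:[0], b:[1]  free=[FF...........]
after unlink(a) → b:[1]  free=[.F...........]
after append(b, 3) → b:[1, 0, 2, 3]  free=[FFFF.........]
after create(c) → b:[1, 0, 2, 3], c:[4]  free=[FFFFF........]
after create(d) → b:[1, 0, 2, 3], c:[4], d:[5]  free=[FFFFFF.......]
after unlink(c) → b:[1, 0, 2, 3], d:[5]  free=[FFFF.F.......]
after append(b, 3) → b:[1, 0, 2, 3, 4, 6, 7], d:[5]  free=[FFFFFFFF.....]
after append(b, 3) → b:[1, 0, 2, 3, 4, 6, 7, 8, 9, 10], d:[5]  free=[FFFFFFFFFFF..]
after append(b, 2) → b:[1, 0, 2, 3, 4, 6, 7, 8, 9, 10, 11, 12], d:[5]  free=[FFFFFFFFFFFFF]
after unlink(d) → b:[1, 0, 2, 3, 4, 6, 7, 8, 9, 10, 11, 12]  free=[FFFFF.FFFFFFF]
after create(a) → a:[5], b:[1, 0, 2, 3, 4, 6, 7, 8, 9, 10, 11, 12]  free=[FFFFFFFFFFFFF]

blocks(b) = [1, 0, 2, 3, 4, 6, 7, 8, 9, 10, 11, 12]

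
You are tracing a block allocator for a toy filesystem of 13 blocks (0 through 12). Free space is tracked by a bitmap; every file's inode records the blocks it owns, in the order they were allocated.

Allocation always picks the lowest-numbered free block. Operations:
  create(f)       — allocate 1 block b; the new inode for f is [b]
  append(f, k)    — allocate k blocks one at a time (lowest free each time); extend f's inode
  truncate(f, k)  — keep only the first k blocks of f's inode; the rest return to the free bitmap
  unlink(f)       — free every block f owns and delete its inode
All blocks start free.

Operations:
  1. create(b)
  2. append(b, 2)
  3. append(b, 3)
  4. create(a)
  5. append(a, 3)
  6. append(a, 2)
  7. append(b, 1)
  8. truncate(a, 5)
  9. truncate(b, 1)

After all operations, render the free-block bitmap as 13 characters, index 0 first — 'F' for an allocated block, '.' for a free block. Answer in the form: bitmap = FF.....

[1] create(b) — b=0 (map F............)
[2] append(b, 2) — b=0,1,2 (map FFF..........)
[3] append(b, 3) — b=0,1,2,3,4,5 (map FFFFFF.......)
[4] create(a) — a=6 b=0,1,2,3,4,5 (map FFFFFFF......)
[5] append(a, 3) — a=6,7,8,9 b=0,1,2,3,4,5 (map FFFFFFFFFF...)
[6] append(a, 2) — a=6,7,8,9,10,11 b=0,1,2,3,4,5 (map FFFFFFFFFFFF.)
[7] append(b, 1) — a=6,7,8,9,10,11 b=0,1,2,3,4,5,12 (map FFFFFFFFFFFFF)
[8] truncate(a, 5) — a=6,7,8,9,10 b=0,1,2,3,4,5,12 (map FFFFFFFFFFF.F)
[9] truncate(b, 1) — a=6,7,8,9,10 b=0 (map F.....FFFFF..)

bitmap = F.....FFFFF..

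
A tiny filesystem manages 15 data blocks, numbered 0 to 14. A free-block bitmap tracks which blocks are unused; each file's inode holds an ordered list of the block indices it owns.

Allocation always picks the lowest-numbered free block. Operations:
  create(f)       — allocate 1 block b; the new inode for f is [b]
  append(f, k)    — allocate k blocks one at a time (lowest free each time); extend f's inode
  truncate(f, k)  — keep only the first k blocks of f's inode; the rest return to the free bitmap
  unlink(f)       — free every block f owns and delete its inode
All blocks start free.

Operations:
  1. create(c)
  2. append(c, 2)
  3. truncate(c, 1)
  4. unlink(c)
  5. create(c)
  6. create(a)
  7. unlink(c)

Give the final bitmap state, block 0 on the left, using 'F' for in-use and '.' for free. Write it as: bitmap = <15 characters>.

bitmap = .F.............

after create(c) → c:[0]  free=[F..............]
after append(c, 2) → c:[0, 1, 2]  free=[FFF............]
after truncate(c, 1) → c:[0]  free=[F..............]
after unlink(c) →   free=[...............]
after create(c) → c:[0]  free=[F..............]
after create(a) → a:[1], c:[0]  free=[FF.............]
after unlink(c) → a:[1]  free=[.F.............]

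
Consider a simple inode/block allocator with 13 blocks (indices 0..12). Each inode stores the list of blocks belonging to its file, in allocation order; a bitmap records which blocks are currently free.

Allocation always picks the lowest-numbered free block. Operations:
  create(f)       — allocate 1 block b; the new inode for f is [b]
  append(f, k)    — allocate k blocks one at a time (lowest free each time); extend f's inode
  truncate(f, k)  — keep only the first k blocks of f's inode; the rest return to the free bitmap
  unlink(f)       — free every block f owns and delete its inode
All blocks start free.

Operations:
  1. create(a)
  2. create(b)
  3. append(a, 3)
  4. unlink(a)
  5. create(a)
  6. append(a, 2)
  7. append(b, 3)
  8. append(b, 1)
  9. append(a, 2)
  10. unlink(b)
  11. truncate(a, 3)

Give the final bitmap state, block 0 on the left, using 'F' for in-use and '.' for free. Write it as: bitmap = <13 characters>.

bitmap = F.FF.........

[1] create(a) — a=0 (map F............)
[2] create(b) — a=0 b=1 (map FF...........)
[3] append(a, 3) — a=0,2,3,4 b=1 (map FFFFF........)
[4] unlink(a) — b=1 (map .F...........)
[5] create(a) — a=0 b=1 (map FF...........)
[6] append(a, 2) — a=0,2,3 b=1 (map FFFF.........)
[7] append(b, 3) — a=0,2,3 b=1,4,5,6 (map FFFFFFF......)
[8] append(b, 1) — a=0,2,3 b=1,4,5,6,7 (map FFFFFFFF.....)
[9] append(a, 2) — a=0,2,3,8,9 b=1,4,5,6,7 (map FFFFFFFFFF...)
[10] unlink(b) — a=0,2,3,8,9 (map F.FF....FF...)
[11] truncate(a, 3) — a=0,2,3 (map F.FF.........)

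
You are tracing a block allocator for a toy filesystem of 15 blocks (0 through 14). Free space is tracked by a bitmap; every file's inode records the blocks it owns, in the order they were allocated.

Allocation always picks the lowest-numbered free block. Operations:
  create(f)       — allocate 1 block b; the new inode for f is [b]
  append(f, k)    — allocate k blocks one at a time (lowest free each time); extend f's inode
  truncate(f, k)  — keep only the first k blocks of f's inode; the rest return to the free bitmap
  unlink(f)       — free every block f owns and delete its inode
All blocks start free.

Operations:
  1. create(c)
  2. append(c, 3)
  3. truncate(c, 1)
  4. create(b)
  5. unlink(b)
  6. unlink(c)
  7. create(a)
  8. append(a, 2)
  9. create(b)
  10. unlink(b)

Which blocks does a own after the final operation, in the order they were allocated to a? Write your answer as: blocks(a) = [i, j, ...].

blocks(a) = [0, 1, 2]

after create(c) → c:[0]  free=[F..............]
after append(c, 3) → c:[0, 1, 2, 3]  free=[FFFF...........]
after truncate(c, 1) → c:[0]  free=[F..............]
after create(b) → b:[1], c:[0]  free=[FF.............]
after unlink(b) → c:[0]  free=[F..............]
after unlink(c) →   free=[...............]
after create(a) → a:[0]  free=[F..............]
after append(a, 2) → a:[0, 1, 2]  free=[FFF............]
after create(b) → a:[0, 1, 2], b:[3]  free=[FFFF...........]
after unlink(b) → a:[0, 1, 2]  free=[FFF............]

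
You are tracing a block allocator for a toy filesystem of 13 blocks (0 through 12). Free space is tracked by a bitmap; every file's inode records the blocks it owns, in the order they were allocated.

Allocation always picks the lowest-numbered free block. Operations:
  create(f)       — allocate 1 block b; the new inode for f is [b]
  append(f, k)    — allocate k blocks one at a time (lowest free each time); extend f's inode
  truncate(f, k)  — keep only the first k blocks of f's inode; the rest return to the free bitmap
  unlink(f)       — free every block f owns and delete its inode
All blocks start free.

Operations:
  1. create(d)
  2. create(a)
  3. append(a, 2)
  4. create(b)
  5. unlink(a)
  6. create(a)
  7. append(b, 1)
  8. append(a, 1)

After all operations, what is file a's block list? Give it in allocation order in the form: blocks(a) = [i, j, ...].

  1. create(d)  ⇒  F............  {d→[0]}
  2. create(a)  ⇒  FF...........  {a→[1]; d→[0]}
  3. append(a, 2)  ⇒  FFFF.........  {a→[1, 2, 3]; d→[0]}
  4. create(b)  ⇒  FFFFF........  {a→[1, 2, 3]; b→[4]; d→[0]}
  5. unlink(a)  ⇒  F...F........  {b→[4]; d→[0]}
  6. create(a)  ⇒  FF..F........  {a→[1]; b→[4]; d→[0]}
  7. append(b, 1)  ⇒  FFF.F........  {a→[1]; b→[4, 2]; d→[0]}
  8. append(a, 1)  ⇒  FFFFF........  {a→[1, 3]; b→[4, 2]; d→[0]}

blocks(a) = [1, 3]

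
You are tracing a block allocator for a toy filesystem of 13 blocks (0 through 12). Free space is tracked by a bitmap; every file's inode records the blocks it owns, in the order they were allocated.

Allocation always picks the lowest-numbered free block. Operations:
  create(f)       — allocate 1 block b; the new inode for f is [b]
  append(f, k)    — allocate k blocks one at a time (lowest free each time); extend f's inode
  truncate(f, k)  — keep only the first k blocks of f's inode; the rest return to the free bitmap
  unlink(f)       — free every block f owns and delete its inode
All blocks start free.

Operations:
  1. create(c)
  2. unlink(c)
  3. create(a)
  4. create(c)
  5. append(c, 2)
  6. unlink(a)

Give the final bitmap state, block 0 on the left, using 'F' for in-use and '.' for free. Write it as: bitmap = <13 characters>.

create(c): bitmap=F............ | c=[0]
unlink(c): bitmap=............. | 
create(a): bitmap=F............ | a=[0]
create(c): bitmap=FF........... | a=[0] c=[1]
append(c, 2): bitmap=FFFF......... | a=[0] c=[1, 2, 3]
unlink(a): bitmap=.FFF......... | c=[1, 2, 3]

bitmap = .FFF.........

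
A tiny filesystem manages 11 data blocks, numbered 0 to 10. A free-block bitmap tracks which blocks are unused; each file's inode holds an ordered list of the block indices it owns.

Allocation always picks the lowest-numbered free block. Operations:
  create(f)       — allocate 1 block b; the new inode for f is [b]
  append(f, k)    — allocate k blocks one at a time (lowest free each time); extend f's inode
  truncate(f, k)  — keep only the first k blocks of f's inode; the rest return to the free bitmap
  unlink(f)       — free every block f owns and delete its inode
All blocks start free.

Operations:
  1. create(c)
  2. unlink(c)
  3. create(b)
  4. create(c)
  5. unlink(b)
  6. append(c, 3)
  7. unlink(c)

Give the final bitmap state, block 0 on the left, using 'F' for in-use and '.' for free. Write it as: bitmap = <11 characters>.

  1. create(c)  ⇒  F..........  {c→[0]}
  2. unlink(c)  ⇒  ...........  {}
  3. create(b)  ⇒  F..........  {b→[0]}
  4. create(c)  ⇒  FF.........  {b→[0]; c→[1]}
  5. unlink(b)  ⇒  .F.........  {c→[1]}
  6. append(c, 3)  ⇒  FFFF.......  {c→[1, 0, 2, 3]}
  7. unlink(c)  ⇒  ...........  {}

bitmap = ...........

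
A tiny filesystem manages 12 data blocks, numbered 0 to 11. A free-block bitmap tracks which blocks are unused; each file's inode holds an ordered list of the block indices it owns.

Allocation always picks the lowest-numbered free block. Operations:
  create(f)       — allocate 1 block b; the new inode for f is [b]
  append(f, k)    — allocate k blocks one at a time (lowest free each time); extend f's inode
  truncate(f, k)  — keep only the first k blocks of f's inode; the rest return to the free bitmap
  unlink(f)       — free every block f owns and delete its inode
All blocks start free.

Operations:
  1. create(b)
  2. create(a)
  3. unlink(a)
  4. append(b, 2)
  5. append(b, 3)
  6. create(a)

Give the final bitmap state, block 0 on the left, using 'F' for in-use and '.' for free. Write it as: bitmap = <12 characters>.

  1. create(b)  ⇒  F...........  {b→[0]}
  2. create(a)  ⇒  FF..........  {a→[1]; b→[0]}
  3. unlink(a)  ⇒  F...........  {b→[0]}
  4. append(b, 2)  ⇒  FFF.........  {b→[0, 1, 2]}
  5. append(b, 3)  ⇒  FFFFFF......  {b→[0, 1, 2, 3, 4, 5]}
  6. create(a)  ⇒  FFFFFFF.....  {a→[6]; b→[0, 1, 2, 3, 4, 5]}

bitmap = FFFFFFF.....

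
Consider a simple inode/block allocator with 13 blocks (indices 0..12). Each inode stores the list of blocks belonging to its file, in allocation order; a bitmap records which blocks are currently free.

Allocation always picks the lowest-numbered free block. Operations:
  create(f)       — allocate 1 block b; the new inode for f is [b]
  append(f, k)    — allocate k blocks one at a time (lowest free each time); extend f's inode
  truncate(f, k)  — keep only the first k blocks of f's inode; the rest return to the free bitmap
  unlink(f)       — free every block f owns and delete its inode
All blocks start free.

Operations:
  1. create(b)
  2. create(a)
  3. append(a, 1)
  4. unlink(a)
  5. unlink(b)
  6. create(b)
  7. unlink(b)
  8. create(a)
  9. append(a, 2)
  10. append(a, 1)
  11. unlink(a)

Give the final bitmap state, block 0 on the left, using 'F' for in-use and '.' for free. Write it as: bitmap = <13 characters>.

bitmap = .............

create(b): bitmap=F............ | b=[0]
create(a): bitmap=FF........... | a=[1] b=[0]
append(a, 1): bitmap=FFF.......... | a=[1, 2] b=[0]
unlink(a): bitmap=F............ | b=[0]
unlink(b): bitmap=............. | 
create(b): bitmap=F............ | b=[0]
unlink(b): bitmap=............. | 
create(a): bitmap=F............ | a=[0]
append(a, 2): bitmap=FFF.......... | a=[0, 1, 2]
append(a, 1): bitmap=FFFF......... | a=[0, 1, 2, 3]
unlink(a): bitmap=............. | 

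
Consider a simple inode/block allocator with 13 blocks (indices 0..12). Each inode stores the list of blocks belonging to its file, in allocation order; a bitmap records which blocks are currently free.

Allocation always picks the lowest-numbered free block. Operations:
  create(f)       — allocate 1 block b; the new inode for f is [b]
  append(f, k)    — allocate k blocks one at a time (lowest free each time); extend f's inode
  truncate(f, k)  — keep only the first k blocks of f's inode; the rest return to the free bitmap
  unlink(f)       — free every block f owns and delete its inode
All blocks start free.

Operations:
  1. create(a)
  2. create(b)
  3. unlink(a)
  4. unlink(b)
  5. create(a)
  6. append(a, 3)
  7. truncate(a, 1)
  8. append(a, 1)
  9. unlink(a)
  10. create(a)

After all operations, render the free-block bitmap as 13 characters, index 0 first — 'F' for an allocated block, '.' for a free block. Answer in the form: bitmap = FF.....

  1. create(a)  ⇒  F............  {a→[0]}
  2. create(b)  ⇒  FF...........  {a→[0]; b→[1]}
  3. unlink(a)  ⇒  .F...........  {b→[1]}
  4. unlink(b)  ⇒  .............  {}
  5. create(a)  ⇒  F............  {a→[0]}
  6. append(a, 3)  ⇒  FFFF.........  {a→[0, 1, 2, 3]}
  7. truncate(a, 1)  ⇒  F............  {a→[0]}
  8. append(a, 1)  ⇒  FF...........  {a→[0, 1]}
  9. unlink(a)  ⇒  .............  {}
  10. create(a)  ⇒  F............  {a→[0]}

bitmap = F............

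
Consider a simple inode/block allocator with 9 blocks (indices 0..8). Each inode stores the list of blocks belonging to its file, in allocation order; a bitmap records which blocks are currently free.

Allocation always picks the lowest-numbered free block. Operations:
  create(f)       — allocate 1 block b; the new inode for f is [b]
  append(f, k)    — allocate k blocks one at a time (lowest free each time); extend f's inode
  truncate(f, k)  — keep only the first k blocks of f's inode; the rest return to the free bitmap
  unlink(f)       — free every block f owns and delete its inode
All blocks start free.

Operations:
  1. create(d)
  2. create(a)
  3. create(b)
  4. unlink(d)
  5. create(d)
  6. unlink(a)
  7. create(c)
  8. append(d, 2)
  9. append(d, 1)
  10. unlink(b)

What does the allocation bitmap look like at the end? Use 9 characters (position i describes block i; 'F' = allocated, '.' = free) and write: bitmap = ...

bitmap = FF.FFF...

  1. create(d)  ⇒  F........  {d→[0]}
  2. create(a)  ⇒  FF.......  {a→[1]; d→[0]}
  3. create(b)  ⇒  FFF......  {a→[1]; b→[2]; d→[0]}
  4. unlink(d)  ⇒  .FF......  {a→[1]; b→[2]}
  5. create(d)  ⇒  FFF......  {a→[1]; b→[2]; d→[0]}
  6. unlink(a)  ⇒  F.F......  {b→[2]; d→[0]}
  7. create(c)  ⇒  FFF......  {b→[2]; c→[1]; d→[0]}
  8. append(d, 2)  ⇒  FFFFF....  {b→[2]; c→[1]; d→[0, 3, 4]}
  9. append(d, 1)  ⇒  FFFFFF...  {b→[2]; c→[1]; d→[0, 3, 4, 5]}
  10. unlink(b)  ⇒  FF.FFF...  {c→[1]; d→[0, 3, 4, 5]}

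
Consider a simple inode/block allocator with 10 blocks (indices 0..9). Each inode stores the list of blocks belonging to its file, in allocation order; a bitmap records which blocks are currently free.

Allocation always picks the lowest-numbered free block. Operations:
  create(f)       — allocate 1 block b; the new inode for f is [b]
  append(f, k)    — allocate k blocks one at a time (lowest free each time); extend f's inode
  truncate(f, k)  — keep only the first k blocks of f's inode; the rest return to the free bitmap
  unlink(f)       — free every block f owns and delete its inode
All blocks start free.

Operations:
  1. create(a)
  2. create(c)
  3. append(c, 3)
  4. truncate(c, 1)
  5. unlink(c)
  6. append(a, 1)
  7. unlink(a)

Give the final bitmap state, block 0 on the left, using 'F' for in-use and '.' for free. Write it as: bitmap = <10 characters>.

bitmap = ..........

after create(a) → a:[0]  free=[F.........]
after create(c) → a:[0], c:[1]  free=[FF........]
after append(c, 3) → a:[0], c:[1, 2, 3, 4]  free=[FFFFF.....]
after truncate(c, 1) → a:[0], c:[1]  free=[FF........]
after unlink(c) → a:[0]  free=[F.........]
after append(a, 1) → a:[0, 1]  free=[FF........]
after unlink(a) →   free=[..........]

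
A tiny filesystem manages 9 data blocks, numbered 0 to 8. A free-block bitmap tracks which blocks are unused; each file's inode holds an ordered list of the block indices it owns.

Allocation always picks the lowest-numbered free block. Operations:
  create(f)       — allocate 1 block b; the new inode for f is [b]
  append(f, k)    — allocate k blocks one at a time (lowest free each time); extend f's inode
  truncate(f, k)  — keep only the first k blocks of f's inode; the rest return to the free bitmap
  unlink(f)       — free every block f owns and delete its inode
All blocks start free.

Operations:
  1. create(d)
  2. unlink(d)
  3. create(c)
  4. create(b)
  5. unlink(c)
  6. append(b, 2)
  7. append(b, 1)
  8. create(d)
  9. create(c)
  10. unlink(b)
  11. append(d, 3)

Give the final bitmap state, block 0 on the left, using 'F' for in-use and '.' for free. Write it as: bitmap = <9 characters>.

bitmap = FFF.FF...

create(d): bitmap=F........ | d=[0]
unlink(d): bitmap=......... | 
create(c): bitmap=F........ | c=[0]
create(b): bitmap=FF....... | b=[1] c=[0]
unlink(c): bitmap=.F....... | b=[1]
append(b, 2): bitmap=FFF...... | b=[1, 0, 2]
append(b, 1): bitmap=FFFF..... | b=[1, 0, 2, 3]
create(d): bitmap=FFFFF.... | b=[1, 0, 2, 3] d=[4]
create(c): bitmap=FFFFFF... | b=[1, 0, 2, 3] c=[5] d=[4]
unlink(b): bitmap=....FF... | c=[5] d=[4]
append(d, 3): bitmap=FFF.FF... | c=[5] d=[4, 0, 1, 2]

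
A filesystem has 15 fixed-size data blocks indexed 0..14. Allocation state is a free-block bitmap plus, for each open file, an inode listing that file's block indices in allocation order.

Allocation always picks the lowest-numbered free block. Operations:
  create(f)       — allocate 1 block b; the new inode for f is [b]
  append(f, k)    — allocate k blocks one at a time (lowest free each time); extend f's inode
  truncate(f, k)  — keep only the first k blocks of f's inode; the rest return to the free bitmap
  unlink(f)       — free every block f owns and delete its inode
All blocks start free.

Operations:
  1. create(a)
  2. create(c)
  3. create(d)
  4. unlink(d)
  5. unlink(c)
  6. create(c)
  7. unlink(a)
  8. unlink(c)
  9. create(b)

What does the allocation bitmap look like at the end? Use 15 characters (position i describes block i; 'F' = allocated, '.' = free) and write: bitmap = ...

bitmap = F..............

after create(a) → a:[0]  free=[F..............]
after create(c) → a:[0], c:[1]  free=[FF.............]
after create(d) → a:[0], c:[1], d:[2]  free=[FFF............]
after unlink(d) → a:[0], c:[1]  free=[FF.............]
after unlink(c) → a:[0]  free=[F..............]
after create(c) → a:[0], c:[1]  free=[FF.............]
after unlink(a) → c:[1]  free=[.F.............]
after unlink(c) →   free=[...............]
after create(b) → b:[0]  free=[F..............]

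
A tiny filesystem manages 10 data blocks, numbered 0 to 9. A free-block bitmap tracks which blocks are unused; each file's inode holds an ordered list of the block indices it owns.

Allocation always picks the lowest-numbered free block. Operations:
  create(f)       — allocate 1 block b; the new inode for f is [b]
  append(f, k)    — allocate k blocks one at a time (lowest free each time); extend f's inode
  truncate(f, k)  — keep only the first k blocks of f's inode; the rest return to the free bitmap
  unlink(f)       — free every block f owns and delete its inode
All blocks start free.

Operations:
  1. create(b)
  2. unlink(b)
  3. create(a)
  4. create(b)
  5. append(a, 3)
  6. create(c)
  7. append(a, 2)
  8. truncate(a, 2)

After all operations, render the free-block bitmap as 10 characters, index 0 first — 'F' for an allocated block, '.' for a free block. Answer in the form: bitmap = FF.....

after create(b) → b:[0]  free=[F.........]
after unlink(b) →   free=[..........]
after create(a) → a:[0]  free=[F.........]
after create(b) → a:[0], b:[1]  free=[FF........]
after append(a, 3) → a:[0, 2, 3, 4], b:[1]  free=[FFFFF.....]
after create(c) → a:[0, 2, 3, 4], b:[1], c:[5]  free=[FFFFFF....]
after append(a, 2) → a:[0, 2, 3, 4, 6, 7], b:[1], c:[5]  free=[FFFFFFFF..]
after truncate(a, 2) → a:[0, 2], b:[1], c:[5]  free=[FFF..F....]

bitmap = FFF..F....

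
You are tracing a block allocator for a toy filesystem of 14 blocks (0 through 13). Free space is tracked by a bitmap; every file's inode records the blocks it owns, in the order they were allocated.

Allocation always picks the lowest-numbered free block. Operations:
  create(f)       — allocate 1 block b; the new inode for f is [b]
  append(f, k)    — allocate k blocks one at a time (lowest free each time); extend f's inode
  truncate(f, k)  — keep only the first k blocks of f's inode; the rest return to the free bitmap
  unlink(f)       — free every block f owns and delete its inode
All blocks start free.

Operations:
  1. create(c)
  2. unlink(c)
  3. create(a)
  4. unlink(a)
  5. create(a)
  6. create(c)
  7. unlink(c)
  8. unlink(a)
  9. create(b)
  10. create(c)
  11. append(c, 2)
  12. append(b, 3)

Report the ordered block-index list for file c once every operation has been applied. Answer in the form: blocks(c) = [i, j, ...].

blocks(c) = [1, 2, 3]

create(c): bitmap=F............. | c=[0]
unlink(c): bitmap=.............. | 
create(a): bitmap=F............. | a=[0]
unlink(a): bitmap=.............. | 
create(a): bitmap=F............. | a=[0]
create(c): bitmap=FF............ | a=[0] c=[1]
unlink(c): bitmap=F............. | a=[0]
unlink(a): bitmap=.............. | 
create(b): bitmap=F............. | b=[0]
create(c): bitmap=FF............ | b=[0] c=[1]
append(c, 2): bitmap=FFFF.......... | b=[0] c=[1, 2, 3]
append(b, 3): bitmap=FFFFFFF....... | b=[0, 4, 5, 6] c=[1, 2, 3]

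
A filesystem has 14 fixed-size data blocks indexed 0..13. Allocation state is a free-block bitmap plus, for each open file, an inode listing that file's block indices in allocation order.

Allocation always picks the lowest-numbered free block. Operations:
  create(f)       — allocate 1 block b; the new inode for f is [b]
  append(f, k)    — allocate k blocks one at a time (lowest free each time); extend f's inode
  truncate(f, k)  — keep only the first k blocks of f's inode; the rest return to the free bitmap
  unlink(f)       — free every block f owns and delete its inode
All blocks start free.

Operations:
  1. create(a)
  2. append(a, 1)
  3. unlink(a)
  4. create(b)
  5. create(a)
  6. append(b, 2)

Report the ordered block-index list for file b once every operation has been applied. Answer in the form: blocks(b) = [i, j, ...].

[1] create(a) — a=0 (map F.............)
[2] append(a, 1) — a=0,1 (map FF............)
[3] unlink(a) —  (map ..............)
[4] create(b) — b=0 (map F.............)
[5] create(a) — a=1 b=0 (map FF............)
[6] append(b, 2) — a=1 b=0,2,3 (map FFFF..........)

blocks(b) = [0, 2, 3]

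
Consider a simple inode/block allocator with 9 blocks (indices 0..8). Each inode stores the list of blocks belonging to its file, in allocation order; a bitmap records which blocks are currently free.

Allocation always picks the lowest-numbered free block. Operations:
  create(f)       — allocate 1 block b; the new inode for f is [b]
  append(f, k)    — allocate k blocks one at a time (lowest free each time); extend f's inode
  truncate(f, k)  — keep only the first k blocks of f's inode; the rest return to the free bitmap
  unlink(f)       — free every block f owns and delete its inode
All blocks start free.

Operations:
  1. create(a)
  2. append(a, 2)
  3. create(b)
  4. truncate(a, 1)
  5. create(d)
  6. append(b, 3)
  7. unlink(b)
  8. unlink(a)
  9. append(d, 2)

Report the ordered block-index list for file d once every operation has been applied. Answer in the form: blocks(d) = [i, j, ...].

blocks(d) = [1, 0, 2]

create(a): bitmap=F........ | a=[0]
append(a, 2): bitmap=FFF...... | a=[0, 1, 2]
create(b): bitmap=FFFF..... | a=[0, 1, 2] b=[3]
truncate(a, 1): bitmap=F..F..... | a=[0] b=[3]
create(d): bitmap=FF.F..... | a=[0] b=[3] d=[1]
append(b, 3): bitmap=FFFFFF... | a=[0] b=[3, 2, 4, 5] d=[1]
unlink(b): bitmap=FF....... | a=[0] d=[1]
unlink(a): bitmap=.F....... | d=[1]
append(d, 2): bitmap=FFF...... | d=[1, 0, 2]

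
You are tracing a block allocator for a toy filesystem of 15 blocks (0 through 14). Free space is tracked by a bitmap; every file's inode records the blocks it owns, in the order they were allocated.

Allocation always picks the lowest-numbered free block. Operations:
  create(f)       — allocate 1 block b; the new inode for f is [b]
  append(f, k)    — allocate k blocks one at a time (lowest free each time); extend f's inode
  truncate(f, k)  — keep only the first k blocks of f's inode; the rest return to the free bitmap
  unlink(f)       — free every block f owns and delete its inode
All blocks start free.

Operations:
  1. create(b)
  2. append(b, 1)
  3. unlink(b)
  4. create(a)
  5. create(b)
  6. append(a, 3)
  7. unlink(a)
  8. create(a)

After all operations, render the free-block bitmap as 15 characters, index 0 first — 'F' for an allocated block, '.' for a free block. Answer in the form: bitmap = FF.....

  1. create(b)  ⇒  F..............  {b→[0]}
  2. append(b, 1)  ⇒  FF.............  {b→[0, 1]}
  3. unlink(b)  ⇒  ...............  {}
  4. create(a)  ⇒  F..............  {a→[0]}
  5. create(b)  ⇒  FF.............  {a→[0]; b→[1]}
  6. append(a, 3)  ⇒  FFFFF..........  {a→[0, 2, 3, 4]; b→[1]}
  7. unlink(a)  ⇒  .F.............  {b→[1]}
  8. create(a)  ⇒  FF.............  {a→[0]; b→[1]}

bitmap = FF.............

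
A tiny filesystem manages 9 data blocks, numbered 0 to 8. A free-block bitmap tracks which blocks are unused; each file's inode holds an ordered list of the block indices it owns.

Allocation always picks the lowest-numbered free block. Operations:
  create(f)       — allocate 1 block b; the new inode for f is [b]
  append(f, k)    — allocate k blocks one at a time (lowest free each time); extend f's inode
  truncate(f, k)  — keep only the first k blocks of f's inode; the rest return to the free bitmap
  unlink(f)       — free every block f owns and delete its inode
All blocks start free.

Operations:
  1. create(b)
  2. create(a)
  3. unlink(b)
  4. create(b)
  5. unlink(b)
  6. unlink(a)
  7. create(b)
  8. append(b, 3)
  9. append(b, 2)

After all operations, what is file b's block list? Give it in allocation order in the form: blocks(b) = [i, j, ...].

[1] create(b) — b=0 (map F........)
[2] create(a) — a=1 b=0 (map FF.......)
[3] unlink(b) — a=1 (map .F.......)
[4] create(b) — a=1 b=0 (map FF.......)
[5] unlink(b) — a=1 (map .F.......)
[6] unlink(a) —  (map .........)
[7] create(b) — b=0 (map F........)
[8] append(b, 3) — b=0,1,2,3 (map FFFF.....)
[9] append(b, 2) — b=0,1,2,3,4,5 (map FFFFFF...)

blocks(b) = [0, 1, 2, 3, 4, 5]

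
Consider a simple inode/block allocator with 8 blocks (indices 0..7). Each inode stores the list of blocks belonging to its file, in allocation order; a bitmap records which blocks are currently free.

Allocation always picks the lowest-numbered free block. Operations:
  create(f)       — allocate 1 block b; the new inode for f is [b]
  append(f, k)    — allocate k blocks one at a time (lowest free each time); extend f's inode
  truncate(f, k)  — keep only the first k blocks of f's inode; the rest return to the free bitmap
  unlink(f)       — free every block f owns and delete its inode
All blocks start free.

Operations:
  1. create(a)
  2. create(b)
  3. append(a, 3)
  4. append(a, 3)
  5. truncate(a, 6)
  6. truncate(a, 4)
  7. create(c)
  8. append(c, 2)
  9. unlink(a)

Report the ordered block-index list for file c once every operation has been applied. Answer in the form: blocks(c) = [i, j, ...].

after create(a) → a:[0]  free=[F.......]
after create(b) → a:[0], b:[1]  free=[FF......]
after append(a, 3) → a:[0, 2, 3, 4], b:[1]  free=[FFFFF...]
after append(a, 3) → a:[0, 2, 3, 4, 5, 6, 7], b:[1]  free=[FFFFFFFF]
after truncate(a, 6) → a:[0, 2, 3, 4, 5, 6], b:[1]  free=[FFFFFFF.]
after truncate(a, 4) → a:[0, 2, 3, 4], b:[1]  free=[FFFFF...]
after create(c) → a:[0, 2, 3, 4], b:[1], c:[5]  free=[FFFFFF..]
after append(c, 2) → a:[0, 2, 3, 4], b:[1], c:[5, 6, 7]  free=[FFFFFFFF]
after unlink(a) → b:[1], c:[5, 6, 7]  free=[.F...FFF]

blocks(c) = [5, 6, 7]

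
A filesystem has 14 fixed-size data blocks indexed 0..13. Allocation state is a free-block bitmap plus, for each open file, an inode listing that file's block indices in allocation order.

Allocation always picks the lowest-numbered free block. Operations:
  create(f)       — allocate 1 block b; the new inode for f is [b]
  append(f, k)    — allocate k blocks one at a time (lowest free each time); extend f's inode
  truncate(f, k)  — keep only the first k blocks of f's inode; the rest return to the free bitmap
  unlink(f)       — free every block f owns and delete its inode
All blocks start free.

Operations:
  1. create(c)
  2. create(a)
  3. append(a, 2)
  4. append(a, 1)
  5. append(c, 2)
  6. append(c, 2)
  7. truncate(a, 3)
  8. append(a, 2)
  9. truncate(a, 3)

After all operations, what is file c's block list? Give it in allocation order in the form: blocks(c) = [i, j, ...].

  1. create(c)  ⇒  F.............  {c→[0]}
  2. create(a)  ⇒  FF............  {a→[1]; c→[0]}
  3. append(a, 2)  ⇒  FFFF..........  {a→[1, 2, 3]; c→[0]}
  4. append(a, 1)  ⇒  FFFFF.........  {a→[1, 2, 3, 4]; c→[0]}
  5. append(c, 2)  ⇒  FFFFFFF.......  {a→[1, 2, 3, 4]; c→[0, 5, 6]}
  6. append(c, 2)  ⇒  FFFFFFFFF.....  {a→[1, 2, 3, 4]; c→[0, 5, 6, 7, 8]}
  7. truncate(a, 3)  ⇒  FFFF.FFFF.....  {a→[1, 2, 3]; c→[0, 5, 6, 7, 8]}
  8. append(a, 2)  ⇒  FFFFFFFFFF....  {a→[1, 2, 3, 4, 9]; c→[0, 5, 6, 7, 8]}
  9. truncate(a, 3)  ⇒  FFFF.FFFF.....  {a→[1, 2, 3]; c→[0, 5, 6, 7, 8]}

blocks(c) = [0, 5, 6, 7, 8]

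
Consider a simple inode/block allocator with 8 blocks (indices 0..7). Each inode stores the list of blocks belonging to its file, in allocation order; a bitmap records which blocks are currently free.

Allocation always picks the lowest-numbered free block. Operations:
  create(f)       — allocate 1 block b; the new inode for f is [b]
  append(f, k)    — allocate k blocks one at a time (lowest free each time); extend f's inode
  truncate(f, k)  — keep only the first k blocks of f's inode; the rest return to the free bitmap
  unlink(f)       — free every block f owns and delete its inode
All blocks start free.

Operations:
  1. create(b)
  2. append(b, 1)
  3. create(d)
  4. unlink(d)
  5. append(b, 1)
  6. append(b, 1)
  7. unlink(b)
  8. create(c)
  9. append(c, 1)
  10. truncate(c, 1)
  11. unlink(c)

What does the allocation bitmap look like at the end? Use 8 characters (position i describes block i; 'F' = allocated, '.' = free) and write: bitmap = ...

bitmap = ........

after create(b) → b:[0]  free=[F.......]
after append(b, 1) → b:[0, 1]  free=[FF......]
after create(d) → b:[0, 1], d:[2]  free=[FFF.....]
after unlink(d) → b:[0, 1]  free=[FF......]
after append(b, 1) → b:[0, 1, 2]  free=[FFF.....]
after append(b, 1) → b:[0, 1, 2, 3]  free=[FFFF....]
after unlink(b) →   free=[........]
after create(c) → c:[0]  free=[F.......]
after append(c, 1) → c:[0, 1]  free=[FF......]
after truncate(c, 1) → c:[0]  free=[F.......]
after unlink(c) →   free=[........]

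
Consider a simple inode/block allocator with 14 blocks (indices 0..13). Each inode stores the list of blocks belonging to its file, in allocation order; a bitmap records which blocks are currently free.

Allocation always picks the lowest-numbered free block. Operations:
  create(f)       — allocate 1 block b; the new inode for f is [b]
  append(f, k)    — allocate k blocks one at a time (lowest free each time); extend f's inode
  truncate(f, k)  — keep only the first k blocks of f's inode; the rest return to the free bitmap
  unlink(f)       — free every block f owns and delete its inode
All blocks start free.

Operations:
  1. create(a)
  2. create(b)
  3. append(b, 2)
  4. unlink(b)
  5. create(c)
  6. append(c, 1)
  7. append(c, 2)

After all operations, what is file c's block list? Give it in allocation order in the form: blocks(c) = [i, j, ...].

blocks(c) = [1, 2, 3, 4]

create(a): bitmap=F............. | a=[0]
create(b): bitmap=FF............ | a=[0] b=[1]
append(b, 2): bitmap=FFFF.......... | a=[0] b=[1, 2, 3]
unlink(b): bitmap=F............. | a=[0]
create(c): bitmap=FF............ | a=[0] c=[1]
append(c, 1): bitmap=FFF........... | a=[0] c=[1, 2]
append(c, 2): bitmap=FFFFF......... | a=[0] c=[1, 2, 3, 4]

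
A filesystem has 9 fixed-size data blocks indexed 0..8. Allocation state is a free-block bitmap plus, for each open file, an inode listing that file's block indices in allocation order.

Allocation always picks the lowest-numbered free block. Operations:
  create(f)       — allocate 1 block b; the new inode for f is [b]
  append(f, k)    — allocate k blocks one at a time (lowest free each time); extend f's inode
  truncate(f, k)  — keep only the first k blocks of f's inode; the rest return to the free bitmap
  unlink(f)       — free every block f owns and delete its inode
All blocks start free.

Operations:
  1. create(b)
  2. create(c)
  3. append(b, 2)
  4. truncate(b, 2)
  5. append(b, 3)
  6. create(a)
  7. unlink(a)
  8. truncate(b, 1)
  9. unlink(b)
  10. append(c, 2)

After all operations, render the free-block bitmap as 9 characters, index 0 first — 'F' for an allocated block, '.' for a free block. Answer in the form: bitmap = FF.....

bitmap = FFF......

create(b): bitmap=F........ | b=[0]
create(c): bitmap=FF....... | b=[0] c=[1]
append(b, 2): bitmap=FFFF..... | b=[0, 2, 3] c=[1]
truncate(b, 2): bitmap=FFF...... | b=[0, 2] c=[1]
append(b, 3): bitmap=FFFFFF... | b=[0, 2, 3, 4, 5] c=[1]
create(a): bitmap=FFFFFFF.. | a=[6] b=[0, 2, 3, 4, 5] c=[1]
unlink(a): bitmap=FFFFFF... | b=[0, 2, 3, 4, 5] c=[1]
truncate(b, 1): bitmap=FF....... | b=[0] c=[1]
unlink(b): bitmap=.F....... | c=[1]
append(c, 2): bitmap=FFF...... | c=[1, 0, 2]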